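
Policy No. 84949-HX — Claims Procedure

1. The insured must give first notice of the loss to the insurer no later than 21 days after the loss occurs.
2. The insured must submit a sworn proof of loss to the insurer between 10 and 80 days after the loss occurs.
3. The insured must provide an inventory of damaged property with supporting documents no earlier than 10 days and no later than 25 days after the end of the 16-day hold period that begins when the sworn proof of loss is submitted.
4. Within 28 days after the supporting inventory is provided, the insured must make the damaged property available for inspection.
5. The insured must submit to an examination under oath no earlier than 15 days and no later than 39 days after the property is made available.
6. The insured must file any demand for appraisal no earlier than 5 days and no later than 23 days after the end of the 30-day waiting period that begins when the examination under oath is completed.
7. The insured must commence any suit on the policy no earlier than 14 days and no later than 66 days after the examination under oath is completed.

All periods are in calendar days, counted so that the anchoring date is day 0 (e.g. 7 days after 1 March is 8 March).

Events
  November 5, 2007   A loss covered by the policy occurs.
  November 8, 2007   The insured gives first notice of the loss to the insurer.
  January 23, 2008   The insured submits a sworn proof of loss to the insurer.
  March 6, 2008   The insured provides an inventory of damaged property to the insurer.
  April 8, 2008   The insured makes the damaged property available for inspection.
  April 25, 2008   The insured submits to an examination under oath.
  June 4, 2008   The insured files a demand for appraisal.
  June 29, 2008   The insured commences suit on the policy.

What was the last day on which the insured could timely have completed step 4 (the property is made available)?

Step 4 runs from March 6, 2008, when the supporting inventory is provided. 28 days after March 6, 2008 is April 3, 2008.

April 3, 2008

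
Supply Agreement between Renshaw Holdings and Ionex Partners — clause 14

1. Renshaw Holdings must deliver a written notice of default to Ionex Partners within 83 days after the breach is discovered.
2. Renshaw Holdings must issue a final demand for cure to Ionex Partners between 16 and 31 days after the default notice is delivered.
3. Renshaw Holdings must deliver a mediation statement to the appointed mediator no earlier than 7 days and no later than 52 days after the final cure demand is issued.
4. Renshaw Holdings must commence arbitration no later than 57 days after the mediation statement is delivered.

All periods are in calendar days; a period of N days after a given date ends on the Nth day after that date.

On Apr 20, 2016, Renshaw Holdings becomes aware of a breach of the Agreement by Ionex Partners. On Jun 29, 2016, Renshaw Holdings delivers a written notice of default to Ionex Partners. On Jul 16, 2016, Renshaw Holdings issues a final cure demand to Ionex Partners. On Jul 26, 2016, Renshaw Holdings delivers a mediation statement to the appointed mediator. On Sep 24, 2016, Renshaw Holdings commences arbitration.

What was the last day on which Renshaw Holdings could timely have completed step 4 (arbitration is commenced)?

Step 4 runs from Jul 26, 2016, when the mediation statement is delivered. 57 days after Jul 26, 2016 is Sep 21, 2016.

Sep 21, 2016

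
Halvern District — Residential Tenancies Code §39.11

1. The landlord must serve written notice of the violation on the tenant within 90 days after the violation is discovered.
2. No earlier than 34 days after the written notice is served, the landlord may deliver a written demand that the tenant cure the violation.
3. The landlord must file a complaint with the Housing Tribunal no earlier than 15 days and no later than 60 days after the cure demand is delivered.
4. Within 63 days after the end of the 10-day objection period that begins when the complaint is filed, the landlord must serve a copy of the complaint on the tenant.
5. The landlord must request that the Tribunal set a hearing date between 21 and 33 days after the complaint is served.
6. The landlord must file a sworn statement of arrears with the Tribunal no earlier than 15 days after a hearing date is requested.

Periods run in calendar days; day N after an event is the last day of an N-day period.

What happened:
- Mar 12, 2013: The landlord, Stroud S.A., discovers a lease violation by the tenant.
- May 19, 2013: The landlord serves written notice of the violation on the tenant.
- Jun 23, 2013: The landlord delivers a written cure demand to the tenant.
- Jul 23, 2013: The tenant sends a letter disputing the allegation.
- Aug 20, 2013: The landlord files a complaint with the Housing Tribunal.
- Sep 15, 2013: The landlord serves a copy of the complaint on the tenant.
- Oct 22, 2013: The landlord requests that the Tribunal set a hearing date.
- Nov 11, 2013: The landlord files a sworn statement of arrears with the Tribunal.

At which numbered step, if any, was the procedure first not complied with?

Step 5

(1) due by Mar 12, 2013 + 90 days = Jun 10, 2013; May 19, 2013 is within that limit.
(2) permitted from May 19, 2013 + 34 days = Jun 22, 2013 onward; done Jun 23, 2013, after the minimum wait.
(3) the permitted window runs from Jun 23, 2013 + 15 = Jul 8, 2013 to Jun 23, 2013 + 60 = Aug 22, 2013; done Aug 20, 2013 — within the window.
(4) due by Aug 30, 2013 + 63 days = Nov 1, 2013; completed Sep 15, 2013, before the deadline.
(5) the permitted window runs from Sep 15, 2013 + 21 = Oct 6, 2013 to Sep 15, 2013 + 33 = Oct 18, 2013; Oct 22, 2013 is 4 days past the end of the window.
No need to go further; step 5 was not satisfied.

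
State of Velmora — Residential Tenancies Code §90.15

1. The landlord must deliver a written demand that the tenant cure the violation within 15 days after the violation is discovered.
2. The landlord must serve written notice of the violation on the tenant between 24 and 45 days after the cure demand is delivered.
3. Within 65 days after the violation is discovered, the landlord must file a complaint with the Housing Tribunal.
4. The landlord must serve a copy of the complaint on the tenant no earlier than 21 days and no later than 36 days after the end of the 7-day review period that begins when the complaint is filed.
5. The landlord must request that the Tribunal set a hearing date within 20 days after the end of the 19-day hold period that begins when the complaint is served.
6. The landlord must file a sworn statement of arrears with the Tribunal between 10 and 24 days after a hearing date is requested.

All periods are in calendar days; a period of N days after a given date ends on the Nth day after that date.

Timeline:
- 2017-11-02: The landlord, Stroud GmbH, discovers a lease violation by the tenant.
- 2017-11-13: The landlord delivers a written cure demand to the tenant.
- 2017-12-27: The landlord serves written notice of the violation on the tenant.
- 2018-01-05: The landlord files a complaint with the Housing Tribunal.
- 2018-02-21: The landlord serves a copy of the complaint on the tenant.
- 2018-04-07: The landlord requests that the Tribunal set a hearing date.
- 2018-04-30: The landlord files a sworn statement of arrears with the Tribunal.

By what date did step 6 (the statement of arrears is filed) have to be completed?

2018-05-01

Step 6 runs from 2018-04-07, when a hearing date is requested. The window is 10–24 days after 2018-04-07; it closes on 2018-05-01.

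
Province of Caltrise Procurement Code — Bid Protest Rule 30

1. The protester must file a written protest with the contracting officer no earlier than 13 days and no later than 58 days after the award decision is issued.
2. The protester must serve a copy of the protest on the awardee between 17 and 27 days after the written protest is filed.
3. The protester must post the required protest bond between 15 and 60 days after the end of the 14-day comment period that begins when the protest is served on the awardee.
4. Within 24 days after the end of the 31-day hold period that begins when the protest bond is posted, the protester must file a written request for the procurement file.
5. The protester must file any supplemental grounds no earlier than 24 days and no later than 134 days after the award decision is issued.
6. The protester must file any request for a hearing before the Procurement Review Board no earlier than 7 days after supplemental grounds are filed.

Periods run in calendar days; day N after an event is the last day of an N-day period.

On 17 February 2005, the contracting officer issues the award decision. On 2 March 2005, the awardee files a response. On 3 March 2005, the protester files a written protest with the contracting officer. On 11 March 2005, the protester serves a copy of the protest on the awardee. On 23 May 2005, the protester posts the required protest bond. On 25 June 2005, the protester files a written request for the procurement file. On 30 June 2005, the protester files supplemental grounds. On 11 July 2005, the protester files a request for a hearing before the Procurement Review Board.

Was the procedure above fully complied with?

No

Step 1: the window is 13–58 days after 17 February 2005 (when the award decision is issued), so 2 March 2005 through 16 April 2005; done 3 March 2005 — within the window.
Step 2: the window is 17–27 days after 3 March 2005 (when the written protest is filed), so 20 March 2005 through 30 March 2005; done 11 March 2005 — 9 days before the window opened.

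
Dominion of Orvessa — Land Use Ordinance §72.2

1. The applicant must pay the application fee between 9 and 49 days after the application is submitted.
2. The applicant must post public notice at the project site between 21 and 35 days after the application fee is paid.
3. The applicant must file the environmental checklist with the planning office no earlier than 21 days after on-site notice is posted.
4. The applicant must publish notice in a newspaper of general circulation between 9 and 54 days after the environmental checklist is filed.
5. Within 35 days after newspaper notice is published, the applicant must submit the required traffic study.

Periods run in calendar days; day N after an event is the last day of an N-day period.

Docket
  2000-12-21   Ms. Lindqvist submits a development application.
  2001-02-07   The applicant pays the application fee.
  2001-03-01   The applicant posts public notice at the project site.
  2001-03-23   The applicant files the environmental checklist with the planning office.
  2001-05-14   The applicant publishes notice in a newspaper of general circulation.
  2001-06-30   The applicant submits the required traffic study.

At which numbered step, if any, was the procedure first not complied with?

Step 5

Step 1 — 9 and 49 days from 2000-12-21 (when the application is submitted) are 2000-12-30 and 2001-02-08 respectively; done 2001-02-07 — within the window.
Step 2 — 21 and 35 days from 2001-02-07 (when the application fee is paid) are 2001-02-28 and 2001-03-14 respectively; done 2001-03-01, which is between those dates.
Step 3 — must wait 21 days from 2001-03-01 (when on-site notice is posted), so not before 2001-03-22; done 2001-03-23 — permitted.
Step 4 — 9 and 54 days from 2001-03-23 (when the environmental checklist is filed) are 2001-04-01 and 2001-05-16 respectively; done 2001-05-14 — within the window.
Step 5 — counting 35 days from 2001-05-14 (when newspaper notice is published) gives a deadline of 2001-06-18; not done until 2001-06-30, 12 days after the deadline.
The analysis stops there.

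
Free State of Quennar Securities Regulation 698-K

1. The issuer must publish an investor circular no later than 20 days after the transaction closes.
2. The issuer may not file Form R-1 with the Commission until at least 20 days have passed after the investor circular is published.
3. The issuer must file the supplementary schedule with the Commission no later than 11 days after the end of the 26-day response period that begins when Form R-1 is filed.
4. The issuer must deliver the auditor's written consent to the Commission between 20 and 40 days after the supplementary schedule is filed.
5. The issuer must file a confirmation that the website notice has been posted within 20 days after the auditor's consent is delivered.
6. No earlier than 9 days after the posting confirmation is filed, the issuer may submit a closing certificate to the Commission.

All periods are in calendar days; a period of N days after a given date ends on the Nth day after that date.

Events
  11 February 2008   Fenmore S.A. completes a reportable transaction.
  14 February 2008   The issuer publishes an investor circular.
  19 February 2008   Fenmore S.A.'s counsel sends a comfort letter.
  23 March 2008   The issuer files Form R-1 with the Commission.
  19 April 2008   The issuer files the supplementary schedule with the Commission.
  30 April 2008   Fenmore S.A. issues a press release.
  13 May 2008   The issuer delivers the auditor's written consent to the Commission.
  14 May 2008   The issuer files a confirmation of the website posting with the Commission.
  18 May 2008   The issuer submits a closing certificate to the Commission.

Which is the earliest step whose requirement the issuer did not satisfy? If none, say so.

Step 1 — counting 20 days from 11 February 2008 (when the transaction closes) gives a deadline of 2 March 2008; completed 14 February 2008, before the deadline.
Step 2 — must wait 20 days from 14 February 2008 (when the investor circular is published), so not before 5 March 2008; done 23 March 2008, after the minimum wait.
Step 3 — counting 11 days from 18 April 2008 (end of the 26-day response period, which began when Form R-1 is filed on 23 March 2008) gives a deadline of 29 April 2008; completed 19 April 2008, before the deadline.
Step 4 — 20 and 40 days from 19 April 2008 (when the supplementary schedule is filed) are 9 May 2008 and 29 May 2008 respectively; done 13 May 2008 — within the window.
Step 5 — counting 20 days from 13 May 2008 (when the auditor's consent is delivered) gives a deadline of 2 June 2008; 14 May 2008 is within that limit.
Step 6 — must wait 9 days from 14 May 2008 (when the posting confirmation is filed), so not before 23 May 2008; acted on 18 May 2008, 5 days prematurely.
The procedure was therefore not followed at step 6.

Step 6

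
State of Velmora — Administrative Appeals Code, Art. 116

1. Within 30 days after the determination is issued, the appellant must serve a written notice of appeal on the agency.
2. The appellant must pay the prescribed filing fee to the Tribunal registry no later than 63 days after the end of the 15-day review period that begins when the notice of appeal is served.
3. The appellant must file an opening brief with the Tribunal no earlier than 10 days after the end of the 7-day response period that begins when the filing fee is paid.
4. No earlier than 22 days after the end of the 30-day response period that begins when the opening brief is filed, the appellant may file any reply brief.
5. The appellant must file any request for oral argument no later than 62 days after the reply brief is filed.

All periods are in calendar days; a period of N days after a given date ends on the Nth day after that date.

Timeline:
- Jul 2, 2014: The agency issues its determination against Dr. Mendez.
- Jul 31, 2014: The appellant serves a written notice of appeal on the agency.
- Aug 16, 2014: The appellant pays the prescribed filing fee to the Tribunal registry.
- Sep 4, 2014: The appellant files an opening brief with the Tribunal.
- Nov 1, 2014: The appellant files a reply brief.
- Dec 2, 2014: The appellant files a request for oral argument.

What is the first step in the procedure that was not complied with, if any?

None — every step was satisfied

Step 1 — counting 30 days from Jul 2, 2014 (when the determination is issued) gives a deadline of Aug 1, 2014; completed Jul 31, 2014, before the deadline.
Step 2 — counting 63 days from Aug 15, 2014 (end of the 15-day review period, which began when the notice of appeal is served on Jul 31, 2014) gives a deadline of Oct 17, 2014; completed Aug 16, 2014, before the deadline.
Step 3 — must wait 10 days from Aug 23, 2014 (end of the 7-day response period, which began when the filing fee is paid on Aug 16, 2014), so not before Sep 2, 2014; done Sep 4, 2014, after the minimum wait.
Step 4 — must wait 22 days from Oct 4, 2014 (end of the 30-day response period, which began when the opening brief is filed on Sep 4, 2014), so not before Oct 26, 2014; done Nov 1, 2014, after the minimum wait.
Step 5 — counting 62 days from Nov 1, 2014 (when the reply brief is filed) gives a deadline of Jan 2, 2015; completed Dec 2, 2014, before the deadline.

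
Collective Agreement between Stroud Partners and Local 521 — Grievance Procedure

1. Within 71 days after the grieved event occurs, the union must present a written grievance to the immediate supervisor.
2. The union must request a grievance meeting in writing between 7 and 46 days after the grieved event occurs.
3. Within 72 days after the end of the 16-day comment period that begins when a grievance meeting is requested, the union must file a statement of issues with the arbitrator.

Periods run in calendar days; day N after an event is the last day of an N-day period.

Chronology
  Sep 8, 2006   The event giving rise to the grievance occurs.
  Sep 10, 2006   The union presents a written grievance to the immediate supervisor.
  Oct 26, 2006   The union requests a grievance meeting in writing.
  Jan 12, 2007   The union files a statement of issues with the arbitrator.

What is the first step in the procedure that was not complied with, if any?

(1) due by Sep 8, 2006 + 71 days = Nov 18, 2006; Sep 10, 2006 is within that limit.
(2) the permitted window runs from Sep 8, 2006 + 7 = Sep 15, 2006 to Sep 8, 2006 + 46 = Oct 24, 2006; done Oct 26, 2006 — 2 days after the window closed.

Step 2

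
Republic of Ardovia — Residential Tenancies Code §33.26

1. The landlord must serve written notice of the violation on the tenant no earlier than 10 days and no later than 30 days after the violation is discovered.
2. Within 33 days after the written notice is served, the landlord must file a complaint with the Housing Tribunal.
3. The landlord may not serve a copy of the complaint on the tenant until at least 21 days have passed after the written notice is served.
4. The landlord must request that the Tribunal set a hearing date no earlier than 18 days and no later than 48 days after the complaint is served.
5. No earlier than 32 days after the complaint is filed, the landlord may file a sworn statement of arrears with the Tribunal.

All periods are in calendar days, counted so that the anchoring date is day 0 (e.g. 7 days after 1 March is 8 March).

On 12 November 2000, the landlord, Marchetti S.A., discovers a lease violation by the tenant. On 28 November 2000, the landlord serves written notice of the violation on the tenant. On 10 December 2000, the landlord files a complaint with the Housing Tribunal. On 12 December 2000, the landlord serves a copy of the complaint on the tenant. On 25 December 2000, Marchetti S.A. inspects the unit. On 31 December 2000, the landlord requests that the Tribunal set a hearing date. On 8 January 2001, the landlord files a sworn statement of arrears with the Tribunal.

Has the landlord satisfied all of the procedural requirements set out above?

(1) the permitted window runs from 12 November 2000 + 10 = 22 November 2000 to 12 November 2000 + 30 = 12 December 2000; 28 November 2000 falls inside that range.
(2) due by 28 November 2000 + 33 days = 31 December 2000; 10 December 2000 is within that limit.
(3) permitted from 28 November 2000 + 21 days = 19 December 2000 onward; 12 December 2000 is 7 days before the earliest permitted date.
That is the first point of non-compliance.

No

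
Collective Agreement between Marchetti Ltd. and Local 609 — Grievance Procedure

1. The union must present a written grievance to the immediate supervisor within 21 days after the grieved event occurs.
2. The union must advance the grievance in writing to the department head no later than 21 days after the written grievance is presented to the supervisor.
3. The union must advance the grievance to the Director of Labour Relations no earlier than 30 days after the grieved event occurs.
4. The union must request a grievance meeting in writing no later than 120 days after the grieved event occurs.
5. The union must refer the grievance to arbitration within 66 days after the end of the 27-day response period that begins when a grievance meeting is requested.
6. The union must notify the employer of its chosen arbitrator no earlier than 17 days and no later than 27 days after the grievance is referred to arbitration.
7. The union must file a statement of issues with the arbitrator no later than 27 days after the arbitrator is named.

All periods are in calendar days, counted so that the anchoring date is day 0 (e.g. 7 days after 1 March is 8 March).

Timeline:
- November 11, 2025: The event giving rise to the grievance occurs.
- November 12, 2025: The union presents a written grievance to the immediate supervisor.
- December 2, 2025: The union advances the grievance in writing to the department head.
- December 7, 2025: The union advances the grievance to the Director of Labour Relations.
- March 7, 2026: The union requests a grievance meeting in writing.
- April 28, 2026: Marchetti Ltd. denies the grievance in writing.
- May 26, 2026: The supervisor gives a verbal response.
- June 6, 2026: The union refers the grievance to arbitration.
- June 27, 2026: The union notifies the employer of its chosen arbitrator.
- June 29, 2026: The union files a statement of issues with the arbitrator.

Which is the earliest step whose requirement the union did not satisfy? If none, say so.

Step 1 — counting 21 days from November 11, 2025 (when the grieved event occurs) gives a deadline of December 2, 2025; completed November 12, 2025, before the deadline.
Step 2 — counting 21 days from November 12, 2025 (when the written grievance is presented to the supervisor) gives a deadline of December 3, 2025; December 2, 2025 is within that limit.
Step 3 — must wait 30 days from November 11, 2025 (when the grieved event occurs), so not before December 11, 2025; done December 7, 2025 — 4 days too early.

Step 3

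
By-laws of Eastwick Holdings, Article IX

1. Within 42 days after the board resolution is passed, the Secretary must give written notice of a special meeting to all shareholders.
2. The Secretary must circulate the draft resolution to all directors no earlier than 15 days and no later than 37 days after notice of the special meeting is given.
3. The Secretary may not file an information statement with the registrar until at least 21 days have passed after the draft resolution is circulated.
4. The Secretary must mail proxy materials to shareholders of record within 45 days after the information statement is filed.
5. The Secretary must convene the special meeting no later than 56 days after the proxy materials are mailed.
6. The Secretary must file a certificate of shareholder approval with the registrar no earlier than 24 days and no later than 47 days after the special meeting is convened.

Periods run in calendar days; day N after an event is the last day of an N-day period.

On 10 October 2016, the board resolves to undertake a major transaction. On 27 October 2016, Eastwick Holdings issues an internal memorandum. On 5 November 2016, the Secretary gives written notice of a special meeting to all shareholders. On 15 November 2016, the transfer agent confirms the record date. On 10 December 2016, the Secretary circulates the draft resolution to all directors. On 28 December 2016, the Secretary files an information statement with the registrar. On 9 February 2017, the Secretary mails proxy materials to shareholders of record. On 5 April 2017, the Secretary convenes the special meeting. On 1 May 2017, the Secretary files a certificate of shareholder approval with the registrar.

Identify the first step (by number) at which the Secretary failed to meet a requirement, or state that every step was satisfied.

Step 3

Step 1: 42 days after 10 October 2016 (when the board resolution is passed) is 21 November 2016; completed 5 November 2016, before the deadline.
Step 2: the window is 15–37 days after 5 November 2016 (when notice of the special meeting is given), so 20 November 2016 through 12 December 2016; 10 December 2016 falls inside that range.
Step 3: the earliest permitted date is 21 days after 10 December 2016 (when the draft resolution is circulated), i.e. 31 December 2016; acted on 28 December 2016, 3 days prematurely.
Later steps need not be reached.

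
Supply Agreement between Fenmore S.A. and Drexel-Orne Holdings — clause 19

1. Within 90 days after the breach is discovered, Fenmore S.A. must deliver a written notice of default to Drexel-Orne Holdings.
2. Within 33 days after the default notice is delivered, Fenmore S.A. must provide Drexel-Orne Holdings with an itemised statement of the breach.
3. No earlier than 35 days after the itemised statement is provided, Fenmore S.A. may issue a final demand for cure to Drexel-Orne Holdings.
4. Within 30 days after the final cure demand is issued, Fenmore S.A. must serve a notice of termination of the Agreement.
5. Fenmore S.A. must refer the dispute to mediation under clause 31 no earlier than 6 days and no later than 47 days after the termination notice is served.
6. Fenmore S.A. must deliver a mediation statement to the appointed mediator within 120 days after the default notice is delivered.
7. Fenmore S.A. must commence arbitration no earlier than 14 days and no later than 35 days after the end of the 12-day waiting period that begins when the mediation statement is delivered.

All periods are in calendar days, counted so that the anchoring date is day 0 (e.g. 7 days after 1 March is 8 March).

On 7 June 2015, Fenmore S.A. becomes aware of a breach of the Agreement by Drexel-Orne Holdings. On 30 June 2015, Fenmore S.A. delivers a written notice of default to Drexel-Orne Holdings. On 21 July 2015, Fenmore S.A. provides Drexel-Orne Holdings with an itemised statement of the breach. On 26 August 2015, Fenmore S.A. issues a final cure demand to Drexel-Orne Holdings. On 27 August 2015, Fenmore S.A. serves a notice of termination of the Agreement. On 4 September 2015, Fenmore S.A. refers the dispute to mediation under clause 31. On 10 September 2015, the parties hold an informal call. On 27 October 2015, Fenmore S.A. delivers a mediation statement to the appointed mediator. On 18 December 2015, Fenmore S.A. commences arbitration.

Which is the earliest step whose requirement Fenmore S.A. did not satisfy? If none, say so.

Step 1 — counting 90 days from 7 June 2015 (when the breach is discovered) gives a deadline of 5 September 2015; 30 June 2015 is within that limit.
Step 2 — counting 33 days from 30 June 2015 (when the default notice is delivered) gives a deadline of 2 August 2015; done 21 July 2015 — timely.
Step 3 — must wait 35 days from 21 July 2015 (when the itemised statement is provided), so not before 25 August 2015; done 26 August 2015 — permitted.
Step 4 — counting 30 days from 26 August 2015 (when the final cure demand is issued) gives a deadline of 25 September 2015; completed 27 August 2015, before the deadline.
Step 5 — 6 and 47 days from 27 August 2015 (when the termination notice is served) are 2 September 2015 and 13 October 2015 respectively; 4 September 2015 falls inside that range.
Step 6 — counting 120 days from 30 June 2015 (when the default notice is delivered) gives a deadline of 28 October 2015; 27 October 2015 is within that limit.
Step 7 — 14 and 35 days from 8 November 2015 (end of the 12-day waiting period, which began when the mediation statement is delivered on 27 October 2015) are 22 November 2015 and 13 December 2015 respectively; 18 December 2015 is 5 days past the end of the window.
The analysis stops there.

Step 7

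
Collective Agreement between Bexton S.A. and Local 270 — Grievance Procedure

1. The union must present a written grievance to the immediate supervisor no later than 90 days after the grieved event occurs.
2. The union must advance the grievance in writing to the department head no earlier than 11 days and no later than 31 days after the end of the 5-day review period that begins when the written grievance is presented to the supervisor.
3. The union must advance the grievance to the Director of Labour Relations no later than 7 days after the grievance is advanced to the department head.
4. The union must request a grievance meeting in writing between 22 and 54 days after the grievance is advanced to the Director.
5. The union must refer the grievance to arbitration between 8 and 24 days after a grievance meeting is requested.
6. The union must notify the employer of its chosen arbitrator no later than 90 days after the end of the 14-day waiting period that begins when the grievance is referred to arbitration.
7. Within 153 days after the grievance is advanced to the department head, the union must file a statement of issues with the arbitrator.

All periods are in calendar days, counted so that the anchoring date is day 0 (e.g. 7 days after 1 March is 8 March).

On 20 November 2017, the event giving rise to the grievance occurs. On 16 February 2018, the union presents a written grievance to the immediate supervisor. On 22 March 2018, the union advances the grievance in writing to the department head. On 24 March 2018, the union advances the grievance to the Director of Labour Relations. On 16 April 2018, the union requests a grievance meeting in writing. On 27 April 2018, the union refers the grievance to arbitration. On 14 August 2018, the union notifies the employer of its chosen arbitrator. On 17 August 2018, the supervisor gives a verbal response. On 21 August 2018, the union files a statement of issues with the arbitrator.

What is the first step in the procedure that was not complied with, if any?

Step 1: 90 days after 20 November 2017 (when the grieved event occurs) is 18 February 2018; completed 16 February 2018, before the deadline.
Step 2: the window is 11–31 days after 21 February 2018 (end of the 5-day review period, which began when the written grievance is presented to the supervisor on 16 February 2018), so 4 March 2018 through 24 March 2018; done 22 March 2018 — within the window.
Step 3: 7 days after 22 March 2018 (when the grievance is advanced to the department head) is 29 March 2018; done 24 March 2018 — timely.
Step 4: the window is 22–54 days after 24 March 2018 (when the grievance is advanced to the Director), so 15 April 2018 through 17 May 2018; done 16 April 2018, which is between those dates.
Step 5: the window is 8–24 days after 16 April 2018 (when a grievance meeting is requested), so 24 April 2018 through 10 May 2018; done 27 April 2018, which is between those dates.
Step 6: 90 days after 11 May 2018 (end of the 14-day waiting period, which began when the grievance is referred to arbitration on 27 April 2018) is 9 August 2018; 14 August 2018 misses that deadline by 5 days.
Later steps need not be reached.

Step 6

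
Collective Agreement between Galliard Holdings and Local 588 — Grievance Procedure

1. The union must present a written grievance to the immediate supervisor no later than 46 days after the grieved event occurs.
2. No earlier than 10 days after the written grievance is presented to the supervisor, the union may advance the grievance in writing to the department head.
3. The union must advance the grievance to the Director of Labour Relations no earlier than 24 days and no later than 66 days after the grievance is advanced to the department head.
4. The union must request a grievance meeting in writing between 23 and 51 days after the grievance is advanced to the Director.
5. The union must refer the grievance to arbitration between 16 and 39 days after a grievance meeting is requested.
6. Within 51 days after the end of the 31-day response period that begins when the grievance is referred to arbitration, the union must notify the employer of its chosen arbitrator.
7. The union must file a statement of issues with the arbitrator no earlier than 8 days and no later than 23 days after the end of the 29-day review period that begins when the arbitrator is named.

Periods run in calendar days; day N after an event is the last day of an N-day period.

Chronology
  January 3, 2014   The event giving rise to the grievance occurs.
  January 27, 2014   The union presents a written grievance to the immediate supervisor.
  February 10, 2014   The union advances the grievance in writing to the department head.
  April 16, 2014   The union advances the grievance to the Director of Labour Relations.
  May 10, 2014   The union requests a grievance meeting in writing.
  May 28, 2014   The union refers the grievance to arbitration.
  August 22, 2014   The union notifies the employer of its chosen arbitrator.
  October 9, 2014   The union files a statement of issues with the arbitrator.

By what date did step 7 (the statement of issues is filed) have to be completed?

The arbitrator is named on August 22, 2014; the 29-day review period therefore ends September 20, 2014, and step 7 runs from that date. The window is 8–23 days after September 20, 2014; it closes on October 13, 2014.

October 13, 2014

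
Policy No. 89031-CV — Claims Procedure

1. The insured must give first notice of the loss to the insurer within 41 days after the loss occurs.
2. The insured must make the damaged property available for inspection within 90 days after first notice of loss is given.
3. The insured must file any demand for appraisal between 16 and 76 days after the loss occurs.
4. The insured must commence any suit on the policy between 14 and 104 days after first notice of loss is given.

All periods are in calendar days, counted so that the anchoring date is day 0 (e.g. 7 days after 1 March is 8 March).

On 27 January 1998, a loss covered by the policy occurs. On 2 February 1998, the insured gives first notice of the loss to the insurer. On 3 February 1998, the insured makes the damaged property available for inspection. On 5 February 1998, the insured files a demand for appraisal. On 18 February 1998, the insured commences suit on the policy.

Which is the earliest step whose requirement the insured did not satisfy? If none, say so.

Step 3

(1) due by 27 January 1998 + 41 days = 9 March 1998; done 2 February 1998 — timely.
(2) due by 2 February 1998 + 90 days = 3 May 1998; done 3 February 1998 — timely.
(3) the permitted window runs from 27 January 1998 + 16 = 12 February 1998 to 27 January 1998 + 76 = 13 April 1998; 5 February 1998 is 7 days too early.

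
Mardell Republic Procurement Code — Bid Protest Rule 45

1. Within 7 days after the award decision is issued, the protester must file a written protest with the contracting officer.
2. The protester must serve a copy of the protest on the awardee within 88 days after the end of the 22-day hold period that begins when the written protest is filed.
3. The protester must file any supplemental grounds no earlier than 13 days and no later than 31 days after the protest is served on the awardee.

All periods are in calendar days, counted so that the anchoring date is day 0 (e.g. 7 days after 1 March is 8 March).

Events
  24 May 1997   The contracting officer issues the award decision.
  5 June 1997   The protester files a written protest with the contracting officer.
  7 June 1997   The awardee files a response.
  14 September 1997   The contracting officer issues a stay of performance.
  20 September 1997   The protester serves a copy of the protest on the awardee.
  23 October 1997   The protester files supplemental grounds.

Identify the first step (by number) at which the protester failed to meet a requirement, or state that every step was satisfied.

Step 1

Step 1: 7 days after 24 May 1997 (when the award decision is issued) is 31 May 1997; 5 June 1997 misses that deadline by 5 days.
Later steps need not be reached.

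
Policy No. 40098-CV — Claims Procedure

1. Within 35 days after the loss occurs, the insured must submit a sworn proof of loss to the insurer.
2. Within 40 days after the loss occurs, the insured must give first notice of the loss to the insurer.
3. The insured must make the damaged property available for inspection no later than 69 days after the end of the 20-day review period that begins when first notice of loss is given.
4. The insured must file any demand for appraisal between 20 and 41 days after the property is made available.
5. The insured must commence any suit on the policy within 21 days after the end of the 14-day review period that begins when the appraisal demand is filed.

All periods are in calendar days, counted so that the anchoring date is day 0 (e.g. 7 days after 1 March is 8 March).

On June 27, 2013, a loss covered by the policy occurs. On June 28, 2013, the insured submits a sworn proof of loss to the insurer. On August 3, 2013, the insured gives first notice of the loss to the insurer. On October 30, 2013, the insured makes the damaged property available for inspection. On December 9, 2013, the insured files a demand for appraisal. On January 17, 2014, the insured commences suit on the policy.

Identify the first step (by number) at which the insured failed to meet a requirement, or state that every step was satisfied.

Step 1 — counting 35 days from June 27, 2013 (when the loss occurs) gives a deadline of August 1, 2013; done June 28, 2013 — timely.
Step 2 — counting 40 days from June 27, 2013 (when the loss occurs) gives a deadline of August 6, 2013; done August 3, 2013 — timely.
Step 3 — counting 69 days from August 23, 2013 (end of the 20-day review period, which began when first notice of loss is given on August 3, 2013) gives a deadline of October 31, 2013; done October 30, 2013 — timely.
Step 4 — 20 and 41 days from October 30, 2013 (when the property is made available) are November 19, 2013 and December 10, 2013 respectively; done December 9, 2013, which is between those dates.
Step 5 — counting 21 days from December 23, 2013 (end of the 14-day review period, which began when the appraisal demand is filed on December 9, 2013) gives a deadline of January 13, 2014; January 17, 2014 misses that deadline by 4 days.
That is the first point of non-compliance.

Step 5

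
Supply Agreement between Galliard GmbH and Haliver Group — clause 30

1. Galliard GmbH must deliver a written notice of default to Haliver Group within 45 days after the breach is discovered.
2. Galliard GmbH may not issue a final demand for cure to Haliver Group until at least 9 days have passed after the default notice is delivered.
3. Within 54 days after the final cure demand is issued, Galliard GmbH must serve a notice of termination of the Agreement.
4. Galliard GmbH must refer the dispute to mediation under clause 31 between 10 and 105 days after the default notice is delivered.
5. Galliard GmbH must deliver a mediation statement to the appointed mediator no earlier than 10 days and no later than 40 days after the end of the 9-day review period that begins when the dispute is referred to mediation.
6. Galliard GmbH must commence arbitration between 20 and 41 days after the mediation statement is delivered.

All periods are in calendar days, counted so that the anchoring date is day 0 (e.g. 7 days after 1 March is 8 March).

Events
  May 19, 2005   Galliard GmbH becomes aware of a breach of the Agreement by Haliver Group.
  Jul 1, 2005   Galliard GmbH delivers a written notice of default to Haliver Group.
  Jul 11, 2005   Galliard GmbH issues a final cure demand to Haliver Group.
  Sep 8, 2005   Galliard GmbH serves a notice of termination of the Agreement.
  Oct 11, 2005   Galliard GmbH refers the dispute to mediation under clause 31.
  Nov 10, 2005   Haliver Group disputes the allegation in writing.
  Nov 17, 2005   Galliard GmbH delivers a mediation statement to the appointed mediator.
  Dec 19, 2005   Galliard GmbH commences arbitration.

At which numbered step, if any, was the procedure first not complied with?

(1) due by May 19, 2005 + 45 days = Jul 3, 2005; Jul 1, 2005 is within that limit.
(2) permitted from Jul 1, 2005 + 9 days = Jul 10, 2005 onward; done Jul 11, 2005, after the minimum wait.
(3) due by Jul 11, 2005 + 54 days = Sep 3, 2005; done Sep 8, 2005 — 5 days late.
Later steps need not be reached.

Step 3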